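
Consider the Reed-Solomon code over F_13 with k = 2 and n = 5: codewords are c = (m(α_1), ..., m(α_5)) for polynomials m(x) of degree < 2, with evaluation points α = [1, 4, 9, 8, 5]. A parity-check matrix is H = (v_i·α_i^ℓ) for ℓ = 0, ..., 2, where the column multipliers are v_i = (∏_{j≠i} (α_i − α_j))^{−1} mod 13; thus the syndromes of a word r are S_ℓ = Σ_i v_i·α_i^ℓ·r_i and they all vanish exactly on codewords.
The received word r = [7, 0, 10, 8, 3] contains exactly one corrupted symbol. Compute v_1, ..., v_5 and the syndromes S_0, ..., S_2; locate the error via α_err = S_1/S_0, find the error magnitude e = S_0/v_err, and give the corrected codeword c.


S = (3, 2, 10), error at position 5, error magnitude e = 1, c = [7, 0, 10, 8, 2].

Step 1: column multipliers v_i = (∏_{j≠i}(α_i − α_j))^{−1} mod 13.
  i = 1 (α = 1): (1−4)(1−9)(1−8)(1−5) = (−3)·(−8)·(−7)·(−4) = 672 ≡ 9, so v_1 = 9^{−1} = 3 (mod 13).
  i = 2 (α = 4): (4−1)(4−9)(4−8)(4−5) = 3·(−5)·(−4)·(−1) = −60 ≡ 5, so v_2 = 5^{−1} = 8 (mod 13).
  i = 3 (α = 9): (9−1)(9−4)(9−8)(9−5) = 8·5·1·4 = 160 ≡ 4, so v_3 = 4^{−1} = 10 (mod 13).
  i = 4 (α = 8): (8−1)(8−4)(8−9)(8−5) = 7·4·(−1)·3 = −84 ≡ 7, so v_4 = 7^{−1} = 2 (mod 13).
  i = 5 (α = 5): (5−1)(5−4)(5−9)(5−8) = 4·1·(−4)·(−3) = 48 ≡ 9, so v_5 = 9^{−1} = 3 (mod 13).
  v = [3, 8, 10, 2, 3].
Step 2: syndromes of r = [7, 0, 10, 8, 3] (all sums mod 13).
  S_0 = Σ v_i r_i = 3·7 + 8·0 + 10·10 + 2·8 + 3·3 = 146 ≡ 3.
  S_1 = Σ v_i α_i r_i = 3·1·7 + 8·4·0 + 10·9·10 + 2·8·8 + 3·5·3 = 1094 ≡ 2.
  α_i^2 mod 13 = [1, 3, 3, 12, 12].
  S_2 = Σ v_i α_i^2 r_i = 3·1·7 + 8·3·0 + 10·3·10 + 2·12·8 + 3·12·3 = 621 ≡ 10.
  S = (3, 2, 10) ≠ 0, so r is not a codeword (an error is present).
Step 3: locate the error. For a single error e at position i, S_ℓ = v_i·e·α_i^ℓ, so α_err = S_1/S_0.
  S_0^{−1} = 3^{−1} = 9 (mod 13), so α_err = 2·9 = 18 ≡ 5 = α_5. Error position i = 5.
  Consistency check: S_2/S_1 = 10·7 = 70 ≡ 5 = α_err ✓ (single-error assumption holds).
Step 4: error magnitude e = S_0/v_5 = S_0·∏_{j≠5}(α_5 − α_j) = 3·9 = 27 ≡ 1 (mod 13).
Step 5: correct position 5: c_5 = r_5 − e = 3 − 1 ≡ 2 (mod 13). Hence c = [7, 0, 10, 8, 2].
  Check: interpolating c through the α_i gives m(x) = 5 + 2·x (degree < 2) with m(α_i) = c_i for every i, so c is indeed a codeword.


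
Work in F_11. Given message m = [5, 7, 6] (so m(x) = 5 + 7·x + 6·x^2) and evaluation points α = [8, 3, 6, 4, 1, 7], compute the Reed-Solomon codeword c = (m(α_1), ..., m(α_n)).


c = [5, 3, 10, 8, 7, 7]

Message polynomial: m(x) = 5 + 7·x + 6·x^2 (mod 11).
For each evaluation point α_i, compute m(α_i) mod 11:
  α_1 = 8: Horner steps 6 → 0 → 5, so m(8) = 5.
  α_2 = 3: Horner steps 6 → 3 → 3, so m(3) = 3.
  α_3 = 6: Horner steps 6 → 10 → 10, so m(6) = 10.
  α_4 = 4: Horner steps 6 → 9 → 8, so m(4) = 8.
  α_5 = 1: Horner steps 6 → 2 → 7, so m(1) = 7.
  α_6 = 7: Horner steps 6 → 5 → 7, so m(7) = 7.
Codeword c = [5, 3, 10, 8, 7, 7] ∈ F_11^6.


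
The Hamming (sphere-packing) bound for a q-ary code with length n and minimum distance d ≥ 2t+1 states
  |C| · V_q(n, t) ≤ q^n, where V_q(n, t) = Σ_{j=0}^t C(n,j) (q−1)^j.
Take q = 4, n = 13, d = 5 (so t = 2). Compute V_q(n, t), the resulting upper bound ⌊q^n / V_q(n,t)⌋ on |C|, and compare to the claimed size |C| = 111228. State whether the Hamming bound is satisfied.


V_q(n, t) = 742, q^n = 67108864, Hamming bound = 90443, |C| = 111228 > bound (violated).

Step 1: Compute V_q(n, t) = Σ_{j=0}^2 C(n, j) (q−1)^j.
  j = 0: C(13,0)·(3)^0 = 1·1 = 1.
  j = 1: C(13,1)·(3)^1 = 13·3 = 39.
  j = 2: C(13,2)·(3)^2 = 78·9 = 702.
  V_q(n, t) = 1 + 39 + 702 = 742.
Step 2: q^n = 4^13 = 67108864.
Step 3: Hamming bound ⌊q^n / V_q(n,t)⌋ = ⌊67108864/742⌋ = 90443.
Step 4: Compare |C| = 111228 to 90443: violated.
The claimed |C| lies above the Hamming bound, so no 4-ary code of length 13 with d ≥ 5 can have 111228 codewords.


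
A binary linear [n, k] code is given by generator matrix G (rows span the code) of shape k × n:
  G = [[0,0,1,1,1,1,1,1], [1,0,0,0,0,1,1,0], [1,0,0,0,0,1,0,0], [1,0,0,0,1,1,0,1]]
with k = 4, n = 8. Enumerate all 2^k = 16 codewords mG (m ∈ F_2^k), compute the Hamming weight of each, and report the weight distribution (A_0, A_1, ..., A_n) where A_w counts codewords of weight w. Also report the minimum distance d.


Weight distribution: A_0 = 1, A_1 = 1, A_2 = 2, A_3 = 4, A_4 = 3, A_5 = 3, A_6 = 2. Minimum distance d = 1.

Enumerate all 2^4 = 16 messages m ∈ F_2^4.
For each, compute codeword c = mG in F_2^8, then tally its weight.
  m = 0000 → c = 00000000, weight = 0.
  m = 1000 → c = 00111111, weight = 6.
  m = 0100 → c = 10000110, weight = 3.
  m = 1100 → c = 10111001, weight = 5.
  m = 0010 → c = 10000100, weight = 2.
  m = 1010 → c = 10111011, weight = 6.
  m = 0110 → c = 00000010, weight = 1.
  m = 1110 → c = 00111101, weight = 5.
  m = 0001 → c = 10001101, weight = 4.
  m = 1001 → c = 10110010, weight = 4.
  m = 0101 → c = 00001011, weight = 3.
  m = 1101 → c = 00110100, weight = 3.
  m = 0011 → c = 00001001, weight = 2.
  m = 1011 → c = 00110110, weight = 4.
  m = 0111 → c = 10001111, weight = 5.
  m = 1111 → c = 10110000, weight = 3.
Tally weights:
  weight 0: 1 codewords.
  weight 1: 1 codewords.
  weight 2: 2 codewords.
  weight 3: 4 codewords.
  weight 4: 3 codewords.
  weight 5: 3 codewords.
  weight 6: 2 codewords.
Minimum distance d = smallest w > 0 with A_w > 0 = 1.
Sanity: Σ A_w = 16 = 2^4 = 16 ✓.


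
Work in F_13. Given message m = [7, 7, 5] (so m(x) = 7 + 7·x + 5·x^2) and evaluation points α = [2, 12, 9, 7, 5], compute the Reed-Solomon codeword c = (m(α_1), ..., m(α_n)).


c = [2, 5, 7, 2, 11]

Message polynomial: m(x) = 7 + 7·x + 5·x^2 (mod 13).
For each evaluation point α_i, compute m(α_i) mod 13:
  α_1 = 2: Horner steps 5 → 4 → 2, so m(2) = 2.
  α_2 = 12: Horner steps 5 → 2 → 5, so m(12) = 5.
  α_3 = 9: Horner steps 5 → 0 → 7, so m(9) = 7.
  α_4 = 7: Horner steps 5 → 3 → 2, so m(7) = 2.
  α_5 = 5: Horner steps 5 → 6 → 11, so m(5) = 11.
Codeword c = [2, 5, 7, 2, 11] ∈ F_13^5.


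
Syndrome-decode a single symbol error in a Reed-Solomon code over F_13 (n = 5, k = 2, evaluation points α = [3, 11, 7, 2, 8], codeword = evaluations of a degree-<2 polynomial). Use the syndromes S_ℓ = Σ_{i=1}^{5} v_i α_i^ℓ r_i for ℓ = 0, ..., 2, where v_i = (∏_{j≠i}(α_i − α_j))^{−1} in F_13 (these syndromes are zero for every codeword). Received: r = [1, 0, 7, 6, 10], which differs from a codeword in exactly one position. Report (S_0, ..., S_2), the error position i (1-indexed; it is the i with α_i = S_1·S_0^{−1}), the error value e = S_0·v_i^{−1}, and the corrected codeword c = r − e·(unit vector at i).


S = (8, 12, 5), error at position 5, error magnitude e = 8, c = [1, 0, 7, 6, 2].

Step 1: column multipliers v_i = (∏_{j≠i}(α_i − α_j))^{−1} mod 13.
  i = 1 (α = 3): (3−11)(3−7)(3−2)(3−8) = (−8)·(−4)·1·(−5) = −160 ≡ 9, so v_1 = 9^{−1} = 3 (mod 13).
  i = 2 (α = 11): (11−3)(11−7)(11−2)(11−8) = 8·4·9·3 = 864 ≡ 6, so v_2 = 6^{−1} = 11 (mod 13).
  i = 3 (α = 7): (7−3)(7−11)(7−2)(7−8) = 4·(−4)·5·(−1) = 80 ≡ 2, so v_3 = 2^{−1} = 7 (mod 13).
  i = 4 (α = 2): (2−3)(2−11)(2−7)(2−8) = (−1)·(−9)·(−5)·(−6) = 270 ≡ 10, so v_4 = 10^{−1} = 4 (mod 13).
  i = 5 (α = 8): (8−3)(8−11)(8−7)(8−2) = 5·(−3)·1·6 = −90 ≡ 1, so v_5 = 1^{−1} = 1 (mod 13).
  v = [3, 11, 7, 4, 1].
Step 2: syndromes of r = [1, 0, 7, 6, 10] (all sums mod 13).
  S_0 = Σ v_i r_i = 3·1 + 11·0 + 7·7 + 4·6 + 1·10 = 86 ≡ 8.
  S_1 = Σ v_i α_i r_i = 3·3·1 + 11·11·0 + 7·7·7 + 4·2·6 + 1·8·10 = 480 ≡ 12.
  α_i^2 mod 13 = [9, 4, 10, 4, 12].
  S_2 = Σ v_i α_i^2 r_i = 3·9·1 + 11·4·0 + 7·10·7 + 4·4·6 + 1·12·10 = 733 ≡ 5.
  S = (8, 12, 5) ≠ 0, so r is not a codeword (an error is present).
Step 3: locate the error. For a single error e at position i, S_ℓ = v_i·e·α_i^ℓ, so α_err = S_1/S_0.
  S_0^{−1} = 8^{−1} = 5 (mod 13), so α_err = 12·5 = 60 ≡ 8 = α_5. Error position i = 5.
  Consistency check: S_2/S_1 = 5·12 = 60 ≡ 8 = α_err ✓ (single-error assumption holds).
Step 4: error magnitude e = S_0/v_5 = S_0·∏_{j≠5}(α_5 − α_j) = 8·1 = 8 ≡ 8 (mod 13).
Step 5: correct position 5: c_5 = r_5 − e = 10 − 8 ≡ 2 (mod 13). Hence c = [1, 0, 7, 6, 2].
  Check: interpolating c through the α_i gives m(x) = 3 + 8·x (degree < 2) with m(α_i) = c_i for every i, so c is indeed a codeword.


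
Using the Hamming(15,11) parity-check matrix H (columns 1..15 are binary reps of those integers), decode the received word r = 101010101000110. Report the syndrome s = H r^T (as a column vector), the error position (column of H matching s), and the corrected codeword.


s = (1, 0, 1, 0)^T, error position = 10, corrected codeword c = 101010101100110

Compute s = H r^T mod 2 one row at a time:
  s_1 = 0 + 1 + 0 + 0 + 0 + 1 + 1 + 0 = 3 ≡ 1 (mod 2).
  s_2 = 0 + 1 + 0 + 1 + 0 + 1 + 1 + 0 = 4 ≡ 0 (mod 2).
  s_3 = 0 + 1 + 0 + 1 + 0 + 0 + 1 + 0 = 3 ≡ 1 (mod 2).
  s_4 = 1 + 1 + 1 + 1 + 1 + 0 + 1 + 0 = 6 ≡ 0 (mod 2).
s = (1, 0, 1, 0)^T — this equals column 10 of H (binary 1010), so error is at position 10.
Correct: flip bit 10 of r = 101010101000110 to get c = 101010101100110.


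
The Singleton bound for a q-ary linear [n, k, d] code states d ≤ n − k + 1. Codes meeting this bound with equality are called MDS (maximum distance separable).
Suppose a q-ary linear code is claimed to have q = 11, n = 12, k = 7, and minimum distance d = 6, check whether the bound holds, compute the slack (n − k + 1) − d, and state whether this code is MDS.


Singleton RHS = n − k + 1 = 6, slack = 0, bound satisfied, MDS.

Singleton bound: d ≤ n − k + 1.
Here n = 12, k = 7, so n − k + 1 = 6.
Given d = 6, check d ≤ 6: YES.
Slack = (n − k + 1) − d = 0.
The code is MDS (slack = 0).
Description: the claimed parameters are [12, 7, 6]_11; such a code would be MDS (meets Singleton bound).


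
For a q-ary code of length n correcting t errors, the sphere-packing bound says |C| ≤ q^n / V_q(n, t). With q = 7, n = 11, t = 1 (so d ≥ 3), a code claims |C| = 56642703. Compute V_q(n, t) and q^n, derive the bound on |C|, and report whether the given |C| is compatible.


V_q(n, t) = 67, q^n = 1977326743, Hamming bound = 29512339, |C| = 56642703 > bound (violated).

Step 1: Compute V_q(n, t) = Σ_{j=0}^1 C(n, j) (q−1)^j.
  j = 0: C(11,0)·(6)^0 = 1·1 = 1.
  j = 1: C(11,1)·(6)^1 = 11·6 = 66.
  V_q(n, t) = 1 + 66 = 67.
Step 2: q^n = 7^11 = 1977326743.
Step 3: Hamming bound ⌊q^n / V_q(n,t)⌋ = ⌊1977326743/67⌋ = 29512339.
Step 4: Compare |C| = 56642703 to 29512339: violated.
The claimed |C| lies above the Hamming bound, so no 7-ary code of length 11 with d ≥ 3 can have 56642703 codewords.


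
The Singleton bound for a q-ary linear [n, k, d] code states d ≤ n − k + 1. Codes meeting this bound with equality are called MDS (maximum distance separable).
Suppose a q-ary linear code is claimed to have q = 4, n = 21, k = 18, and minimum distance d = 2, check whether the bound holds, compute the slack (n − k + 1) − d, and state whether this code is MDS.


Singleton RHS = n − k + 1 = 4, slack = 2, bound satisfied, not MDS.

Singleton bound: d ≤ n − k + 1.
Here n = 21, k = 18, so n − k + 1 = 4.
Given d = 2, check d ≤ 4: YES.
Slack = (n − k + 1) − d = 2.
The code is NOT MDS (slack = 2 > 0).
Description: the claimed parameters are [21, 18, 2]_4; such a code would be non-MDS.


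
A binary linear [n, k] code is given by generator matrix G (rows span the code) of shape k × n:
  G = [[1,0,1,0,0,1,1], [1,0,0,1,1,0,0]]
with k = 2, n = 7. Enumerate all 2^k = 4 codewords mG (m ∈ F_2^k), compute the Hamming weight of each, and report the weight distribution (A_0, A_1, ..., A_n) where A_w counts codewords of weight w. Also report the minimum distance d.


Weight distribution: A_0 = 1, A_3 = 1, A_4 = 1, A_5 = 1. Minimum distance d = 3.

Enumerate all 2^2 = 4 messages m ∈ F_2^2.
For each, compute codeword c = mG in F_2^7, then tally its weight.
  m = 00 → c = 0000000, weight = 0.
  m = 10 → c = 1010011, weight = 4.
  m = 01 → c = 1001100, weight = 3.
  m = 11 → c = 0011111, weight = 5.
Tally weights:
  weight 0: 1 codewords.
  weight 3: 1 codewords.
  weight 4: 1 codewords.
  weight 5: 1 codewords.
Minimum distance d = smallest w > 0 with A_w > 0 = 3.
Sanity: Σ A_w = 4 = 2^2 = 4 ✓.


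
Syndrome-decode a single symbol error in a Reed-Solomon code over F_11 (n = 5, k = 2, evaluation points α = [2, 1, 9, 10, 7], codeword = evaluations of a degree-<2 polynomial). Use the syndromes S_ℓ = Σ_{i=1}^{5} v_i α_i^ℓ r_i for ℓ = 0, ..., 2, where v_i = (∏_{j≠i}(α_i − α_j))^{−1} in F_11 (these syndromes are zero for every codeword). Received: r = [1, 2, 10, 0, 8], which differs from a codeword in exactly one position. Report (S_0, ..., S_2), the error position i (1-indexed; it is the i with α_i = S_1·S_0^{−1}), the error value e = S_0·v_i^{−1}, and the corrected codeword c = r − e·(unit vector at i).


S = (7, 3, 6), error at position 1, error magnitude e = 9, c = [3, 2, 10, 0, 8].

Step 1: column multipliers v_i = (∏_{j≠i}(α_i − α_j))^{−1} mod 11.
  i = 1 (α = 2): (2−1)(2−9)(2−10)(2−7) = 1·(−7)·(−8)·(−5) = −280 ≡ 6, so v_1 = 6^{−1} = 2 (mod 11).
  i = 2 (α = 1): (1−2)(1−9)(1−10)(1−7) = (−1)·(−8)·(−9)·(−6) = 432 ≡ 3, so v_2 = 3^{−1} = 4 (mod 11).
  i = 3 (α = 9): (9−2)(9−1)(9−10)(9−7) = 7·8·(−1)·2 = −112 ≡ 9, so v_3 = 9^{−1} = 5 (mod 11).
  i = 4 (α = 10): (10−2)(10−1)(10−9)(10−7) = 8·9·1·3 = 216 ≡ 7, so v_4 = 7^{−1} = 8 (mod 11).
  i = 5 (α = 7): (7−2)(7−1)(7−9)(7−10) = 5·6·(−2)·(−3) = 180 ≡ 4, so v_5 = 4^{−1} = 3 (mod 11).
  v = [2, 4, 5, 8, 3].
Step 2: syndromes of r = [1, 2, 10, 0, 8] (all sums mod 11).
  S_0 = Σ v_i r_i = 2·1 + 4·2 + 5·10 + 8·0 + 3·8 = 84 ≡ 7.
  S_1 = Σ v_i α_i r_i = 2·2·1 + 4·1·2 + 5·9·10 + 8·10·0 + 3·7·8 = 630 ≡ 3.
  α_i^2 mod 11 = [4, 1, 4, 1, 5].
  S_2 = Σ v_i α_i^2 r_i = 2·4·1 + 4·1·2 + 5·4·10 + 8·1·0 + 3·5·8 = 336 ≡ 6.
  S = (7, 3, 6) ≠ 0, so r is not a codeword (an error is present).
Step 3: locate the error. For a single error e at position i, S_ℓ = v_i·e·α_i^ℓ, so α_err = S_1/S_0.
  S_0^{−1} = 7^{−1} = 8 (mod 11), so α_err = 3·8 = 24 ≡ 2 = α_1. Error position i = 1.
  Consistency check: S_2/S_1 = 6·4 = 24 ≡ 2 = α_err ✓ (single-error assumption holds).
Step 4: error magnitude e = S_0/v_1 = S_0·∏_{j≠1}(α_1 − α_j) = 7·6 = 42 ≡ 9 (mod 11).
Step 5: correct position 1: c_1 = r_1 − e = 1 − 9 ≡ 3 (mod 11). Hence c = [3, 2, 10, 0, 8].
  Check: interpolating c through the α_i gives m(x) = 1 + 1·x (degree < 2) with m(α_i) = c_i for every i, so c is indeed a codeword.


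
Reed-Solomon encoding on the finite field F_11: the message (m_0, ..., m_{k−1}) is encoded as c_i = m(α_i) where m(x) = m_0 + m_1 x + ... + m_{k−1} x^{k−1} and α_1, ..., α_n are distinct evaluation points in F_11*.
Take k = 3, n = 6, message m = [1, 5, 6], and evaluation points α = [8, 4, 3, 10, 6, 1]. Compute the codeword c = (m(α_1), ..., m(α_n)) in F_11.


c = [7, 7, 4, 2, 5, 1]

Message polynomial: m(x) = 1 + 5·x + 6·x^2 (mod 11).
For each evaluation point α_i, compute m(α_i) mod 11:
  α_1 = 8: Horner steps 6 → 9 → 7, so m(8) = 7.
  α_2 = 4: Horner steps 6 → 7 → 7, so m(4) = 7.
  α_3 = 3: Horner steps 6 → 1 → 4, so m(3) = 4.
  α_4 = 10: Horner steps 6 → 10 → 2, so m(10) = 2.
  α_5 = 6: Horner steps 6 → 8 → 5, so m(6) = 5.
  α_6 = 1: Horner steps 6 → 0 → 1, so m(1) = 1.
Codeword c = [7, 7, 4, 2, 5, 1] ∈ F_11^6.


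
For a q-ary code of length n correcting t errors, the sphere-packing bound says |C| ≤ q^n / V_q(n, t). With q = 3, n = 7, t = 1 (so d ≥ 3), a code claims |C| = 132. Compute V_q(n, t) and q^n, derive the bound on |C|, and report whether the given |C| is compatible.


V_q(n, t) = 15, q^n = 2187, Hamming bound = 145, |C| = 132 ≤ bound (satisfied).

Step 1: Compute V_q(n, t) = Σ_{j=0}^1 C(n, j) (q−1)^j.
  j = 0: C(7,0)·(2)^0 = 1·1 = 1.
  j = 1: C(7,1)·(2)^1 = 7·2 = 14.
  V_q(n, t) = 1 + 14 = 15.
Step 2: q^n = 3^7 = 2187.
Step 3: Hamming bound ⌊q^n / V_q(n,t)⌋ = ⌊2187/15⌋ = 145.
Step 4: Compare |C| = 132 to 145: satisfied.
The claimed |C| lies below the Hamming bound.


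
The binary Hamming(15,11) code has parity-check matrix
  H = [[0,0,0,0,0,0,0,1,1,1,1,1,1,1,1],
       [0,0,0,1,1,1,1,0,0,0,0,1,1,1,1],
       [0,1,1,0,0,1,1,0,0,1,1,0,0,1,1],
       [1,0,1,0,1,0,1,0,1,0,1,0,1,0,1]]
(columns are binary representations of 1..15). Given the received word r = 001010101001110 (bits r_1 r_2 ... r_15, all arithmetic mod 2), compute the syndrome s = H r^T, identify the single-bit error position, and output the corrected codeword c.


s = (0, 1, 1, 1)^T, error position = 7, corrected codeword c = 001010001001110

Compute s = H r^T mod 2 one row at a time:
  s_1 = 0 + 1 + 0 + 0 + 1 + 1 + 1 + 0 = 4 ≡ 0 (mod 2).
  s_2 = 0 + 1 + 0 + 1 + 1 + 1 + 1 + 0 = 5 ≡ 1 (mod 2).
  s_3 = 0 + 1 + 0 + 1 + 0 + 0 + 1 + 0 = 3 ≡ 1 (mod 2).
  s_4 = 0 + 1 + 1 + 1 + 1 + 0 + 1 + 0 = 5 ≡ 1 (mod 2).
s = (0, 1, 1, 1)^T — this equals column 7 of H (binary 0111), so error is at position 7.
Correct: flip bit 7 of r = 001010101001110 to get c = 001010001001110.


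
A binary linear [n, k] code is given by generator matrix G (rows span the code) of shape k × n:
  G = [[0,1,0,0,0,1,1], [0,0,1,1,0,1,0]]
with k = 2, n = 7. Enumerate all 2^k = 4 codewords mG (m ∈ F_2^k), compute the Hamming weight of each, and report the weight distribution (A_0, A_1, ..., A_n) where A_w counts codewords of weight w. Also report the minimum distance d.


Weight distribution: A_0 = 1, A_3 = 2, A_4 = 1. Minimum distance d = 3.

Enumerate all 2^2 = 4 messages m ∈ F_2^2.
For each, compute codeword c = mG in F_2^7, then tally its weight.
  m = 00 → c = 0000000, weight = 0.
  m = 10 → c = 0100011, weight = 3.
  m = 01 → c = 0011010, weight = 3.
  m = 11 → c = 0111001, weight = 4.
Tally weights:
  weight 0: 1 codewords.
  weight 3: 2 codewords.
  weight 4: 1 codewords.
Minimum distance d = smallest w > 0 with A_w > 0 = 3.
Sanity: Σ A_w = 4 = 2^2 = 4 ✓.


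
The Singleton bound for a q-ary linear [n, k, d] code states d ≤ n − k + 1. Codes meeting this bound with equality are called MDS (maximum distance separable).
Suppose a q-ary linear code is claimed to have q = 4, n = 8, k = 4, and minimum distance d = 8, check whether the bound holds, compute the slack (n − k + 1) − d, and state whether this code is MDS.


Singleton RHS = n − k + 1 = 5, slack = -3, bound violated (no such code; not MDS).

Singleton bound: d ≤ n − k + 1.
Here n = 8, k = 4, so n − k + 1 = 5.
Given d = 8, check d ≤ 5: NO.
Slack = (n − k + 1) − d = -3.
The slack is negative: d = 8 exceeds n − k + 1 = 5 by 3, so the Singleton bound is violated and no linear [8, 4, 8]_4 code can exist. In particular it is not MDS (MDS requires d = n − k + 1 exactly).
Description: the claimed parameters are [8, 4, 8]_4; such a code would be impossible (violates the Singleton bound).


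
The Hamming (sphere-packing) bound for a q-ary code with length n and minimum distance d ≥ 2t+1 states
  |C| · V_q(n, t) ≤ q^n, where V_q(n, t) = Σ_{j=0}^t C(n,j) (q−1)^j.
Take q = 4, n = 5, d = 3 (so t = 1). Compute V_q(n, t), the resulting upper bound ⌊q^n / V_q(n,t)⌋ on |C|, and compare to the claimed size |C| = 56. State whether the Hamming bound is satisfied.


V_q(n, t) = 16, q^n = 1024, Hamming bound = 64, |C| = 56 ≤ bound (satisfied).

Step 1: Compute V_q(n, t) = Σ_{j=0}^1 C(n, j) (q−1)^j.
  j = 0: C(5,0)·(3)^0 = 1·1 = 1.
  j = 1: C(5,1)·(3)^1 = 5·3 = 15.
  V_q(n, t) = 1 + 15 = 16.
Step 2: q^n = 4^5 = 1024.
Step 3: Hamming bound ⌊q^n / V_q(n,t)⌋ = ⌊1024/16⌋ = 64.
Step 4: Compare |C| = 56 to 64: satisfied.
The claimed |C| lies below the Hamming bound.


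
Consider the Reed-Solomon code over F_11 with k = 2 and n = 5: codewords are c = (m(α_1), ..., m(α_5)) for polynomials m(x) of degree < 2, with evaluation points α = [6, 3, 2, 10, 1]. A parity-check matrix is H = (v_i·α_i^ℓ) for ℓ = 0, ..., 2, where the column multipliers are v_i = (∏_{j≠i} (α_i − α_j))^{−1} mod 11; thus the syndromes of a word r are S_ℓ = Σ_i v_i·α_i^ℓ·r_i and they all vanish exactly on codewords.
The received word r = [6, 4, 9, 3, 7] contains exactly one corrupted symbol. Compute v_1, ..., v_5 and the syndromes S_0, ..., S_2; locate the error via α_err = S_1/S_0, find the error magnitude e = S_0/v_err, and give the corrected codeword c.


S = (9, 5, 4), error at position 2, error magnitude e = 4, c = [6, 0, 9, 3, 7].

Step 1: column multipliers v_i = (∏_{j≠i}(α_i − α_j))^{−1} mod 11.
  i = 1 (α = 6): (6−3)(6−2)(6−10)(6−1) = 3·4·(−4)·5 = −240 ≡ 2, so v_1 = 2^{−1} = 6 (mod 11).
  i = 2 (α = 3): (3−6)(3−2)(3−10)(3−1) = (−3)·1·(−7)·2 = 42 ≡ 9, so v_2 = 9^{−1} = 5 (mod 11).
  i = 3 (α = 2): (2−6)(2−3)(2−10)(2−1) = (−4)·(−1)·(−8)·1 = −32 ≡ 1, so v_3 = 1^{−1} = 1 (mod 11).
  i = 4 (α = 10): (10−6)(10−3)(10−2)(10−1) = 4·7·8·9 = 2016 ≡ 3, so v_4 = 3^{−1} = 4 (mod 11).
  i = 5 (α = 1): (1−6)(1−3)(1−2)(1−10) = (−5)·(−2)·(−1)·(−9) = 90 ≡ 2, so v_5 = 2^{−1} = 6 (mod 11).
  v = [6, 5, 1, 4, 6].
Step 2: syndromes of r = [6, 4, 9, 3, 7] (all sums mod 11).
  S_0 = Σ v_i r_i = 6·6 + 5·4 + 1·9 + 4·3 + 6·7 = 119 ≡ 9.
  S_1 = Σ v_i α_i r_i = 6·6·6 + 5·3·4 + 1·2·9 + 4·10·3 + 6·1·7 = 456 ≡ 5.
  α_i^2 mod 11 = [3, 9, 4, 1, 1].
  S_2 = Σ v_i α_i^2 r_i = 6·3·6 + 5·9·4 + 1·4·9 + 4·1·3 + 6·1·7 = 378 ≡ 4.
  S = (9, 5, 4) ≠ 0, so r is not a codeword (an error is present).
Step 3: locate the error. For a single error e at position i, S_ℓ = v_i·e·α_i^ℓ, so α_err = S_1/S_0.
  S_0^{−1} = 9^{−1} = 5 (mod 11), so α_err = 5·5 = 25 ≡ 3 = α_2. Error position i = 2.
  Consistency check: S_2/S_1 = 4·9 = 36 ≡ 3 = α_err ✓ (single-error assumption holds).
Step 4: error magnitude e = S_0/v_2 = S_0·∏_{j≠2}(α_2 − α_j) = 9·9 = 81 ≡ 4 (mod 11).
Step 5: correct position 2: c_2 = r_2 − e = 4 − 4 ≡ 0 (mod 11). Hence c = [6, 0, 9, 3, 7].
  Check: interpolating c through the α_i gives m(x) = 5 + 2·x (degree < 2) with m(α_i) = c_i for every i, so c is indeed a codeword.


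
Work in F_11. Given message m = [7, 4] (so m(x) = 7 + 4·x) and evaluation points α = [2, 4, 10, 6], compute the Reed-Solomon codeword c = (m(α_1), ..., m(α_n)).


c = [4, 1, 3, 9]

Message polynomial: m(x) = 7 + 4·x (mod 11).
For each evaluation point α_i, compute m(α_i) mod 11:
  α_1 = 2: Horner steps 4 → 4, so m(2) = 4.
  α_2 = 4: Horner steps 4 → 1, so m(4) = 1.
  α_3 = 10: Horner steps 4 → 3, so m(10) = 3.
  α_4 = 6: Horner steps 4 → 9, so m(6) = 9.
Codeword c = [4, 1, 3, 9] ∈ F_11^4.


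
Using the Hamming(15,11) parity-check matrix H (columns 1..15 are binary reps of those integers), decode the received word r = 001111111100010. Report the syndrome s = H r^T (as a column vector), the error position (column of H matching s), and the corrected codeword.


s = (0, 1, 1, 0)^T, error position = 6, corrected codeword c = 001110111100010

Compute s = H r^T mod 2 one row at a time:
  s_1 = 1 + 1 + 1 + 0 + 0 + 0 + 1 + 0 = 4 ≡ 0 (mod 2).
  s_2 = 1 + 1 + 1 + 1 + 0 + 0 + 1 + 0 = 5 ≡ 1 (mod 2).
  s_3 = 0 + 1 + 1 + 1 + 1 + 0 + 1 + 0 = 5 ≡ 1 (mod 2).
  s_4 = 0 + 1 + 1 + 1 + 1 + 0 + 0 + 0 = 4 ≡ 0 (mod 2).
s = (0, 1, 1, 0)^T — this equals column 6 of H (binary 0110), so error is at position 6.
Correct: flip bit 6 of r = 001111111100010 to get c = 001110111100010.


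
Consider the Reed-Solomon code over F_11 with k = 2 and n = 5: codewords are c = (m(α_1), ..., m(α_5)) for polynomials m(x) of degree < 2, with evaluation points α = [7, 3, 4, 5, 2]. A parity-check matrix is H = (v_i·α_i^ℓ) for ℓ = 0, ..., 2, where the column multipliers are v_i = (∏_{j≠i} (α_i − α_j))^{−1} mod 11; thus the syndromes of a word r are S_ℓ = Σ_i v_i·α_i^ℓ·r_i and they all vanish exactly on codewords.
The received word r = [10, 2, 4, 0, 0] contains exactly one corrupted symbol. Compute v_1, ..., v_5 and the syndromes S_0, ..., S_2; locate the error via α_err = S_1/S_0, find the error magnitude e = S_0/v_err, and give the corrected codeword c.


S = (6, 8, 7), error at position 4, error magnitude e = 5, c = [10, 2, 4, 6, 0].

Step 1: column multipliers v_i = (∏_{j≠i}(α_i − α_j))^{−1} mod 11.
  i = 1 (α = 7): (7−3)(7−4)(7−5)(7−2) = 4·3·2·5 = 120 ≡ 10, so v_1 = 10^{−1} = 10 (mod 11).
  i = 2 (α = 3): (3−7)(3−4)(3−5)(3−2) = (−4)·(−1)·(−2)·1 = −8 ≡ 3, so v_2 = 3^{−1} = 4 (mod 11).
  i = 3 (α = 4): (4−7)(4−3)(4−5)(4−2) = (−3)·1·(−1)·2 = 6 ≡ 6, so v_3 = 6^{−1} = 2 (mod 11).
  i = 4 (α = 5): (5−7)(5−3)(5−4)(5−2) = (−2)·2·1·3 = −12 ≡ 10, so v_4 = 10^{−1} = 10 (mod 11).
  i = 5 (α = 2): (2−7)(2−3)(2−4)(2−5) = (−5)·(−1)·(−2)·(−3) = 30 ≡ 8, so v_5 = 8^{−1} = 7 (mod 11).
  v = [10, 4, 2, 10, 7].
Step 2: syndromes of r = [10, 2, 4, 0, 0] (all sums mod 11).
  S_0 = Σ v_i r_i = 10·10 + 4·2 + 2·4 + 10·0 + 7·0 = 116 ≡ 6.
  S_1 = Σ v_i α_i r_i = 10·7·10 + 4·3·2 + 2·4·4 + 10·5·0 + 7·2·0 = 756 ≡ 8.
  α_i^2 mod 11 = [5, 9, 5, 3, 4].
  S_2 = Σ v_i α_i^2 r_i = 10·5·10 + 4·9·2 + 2·5·4 + 10·3·0 + 7·4·0 = 612 ≡ 7.
  S = (6, 8, 7) ≠ 0, so r is not a codeword (an error is present).
Step 3: locate the error. For a single error e at position i, S_ℓ = v_i·e·α_i^ℓ, so α_err = S_1/S_0.
  S_0^{−1} = 6^{−1} = 2 (mod 11), so α_err = 8·2 = 16 ≡ 5 = α_4. Error position i = 4.
  Consistency check: S_2/S_1 = 7·7 = 49 ≡ 5 = α_err ✓ (single-error assumption holds).
Step 4: error magnitude e = S_0/v_4 = S_0·∏_{j≠4}(α_4 − α_j) = 6·10 = 60 ≡ 5 (mod 11).
Step 5: correct position 4: c_4 = r_4 − e = 0 − 5 ≡ 6 (mod 11). Hence c = [10, 2, 4, 6, 0].
  Check: interpolating c through the α_i gives m(x) = 7 + 2·x (degree < 2) with m(α_i) = c_i for every i, so c is indeed a codeword.


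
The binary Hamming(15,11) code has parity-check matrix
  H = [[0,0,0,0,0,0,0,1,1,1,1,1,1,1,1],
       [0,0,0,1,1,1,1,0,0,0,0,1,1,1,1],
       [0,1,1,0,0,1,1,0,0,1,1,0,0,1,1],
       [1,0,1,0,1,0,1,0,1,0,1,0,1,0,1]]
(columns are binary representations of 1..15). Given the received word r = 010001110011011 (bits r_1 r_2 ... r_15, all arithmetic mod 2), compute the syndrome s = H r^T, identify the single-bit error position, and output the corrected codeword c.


s = (1, 1, 0, 1)^T, error position = 13, corrected codeword c = 010001110011111

Compute s = H r^T mod 2 one row at a time:
  s_1 = 1 + 0 + 0 + 1 + 1 + 0 + 1 + 1 = 5 ≡ 1 (mod 2).
  s_2 = 0 + 0 + 1 + 1 + 1 + 0 + 1 + 1 = 5 ≡ 1 (mod 2).
  s_3 = 1 + 0 + 1 + 1 + 0 + 1 + 1 + 1 = 6 ≡ 0 (mod 2).
  s_4 = 0 + 0 + 0 + 1 + 0 + 1 + 0 + 1 = 3 ≡ 1 (mod 2).
s = (1, 1, 0, 1)^T — this equals column 13 of H (binary 1101), so error is at position 13.
Correct: flip bit 13 of r = 010001110011011 to get c = 010001110011111.


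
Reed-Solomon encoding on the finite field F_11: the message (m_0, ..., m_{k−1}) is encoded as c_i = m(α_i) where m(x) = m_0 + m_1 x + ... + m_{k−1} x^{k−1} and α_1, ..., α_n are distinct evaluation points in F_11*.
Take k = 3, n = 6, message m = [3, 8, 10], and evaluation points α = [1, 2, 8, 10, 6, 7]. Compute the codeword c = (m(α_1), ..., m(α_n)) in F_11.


c = [10, 4, 3, 5, 4, 10]

Message polynomial: m(x) = 3 + 8·x + 10·x^2 (mod 11).
For each evaluation point α_i, compute m(α_i) mod 11:
  α_1 = 1: Horner steps 10 → 7 → 10, so m(1) = 10.
  α_2 = 2: Horner steps 10 → 6 → 4, so m(2) = 4.
  α_3 = 8: Horner steps 10 → 0 → 3, so m(8) = 3.
  α_4 = 10: Horner steps 10 → 9 → 5, so m(10) = 5.
  α_5 = 6: Horner steps 10 → 2 → 4, so m(6) = 4.
  α_6 = 7: Horner steps 10 → 1 → 10, so m(7) = 10.
Codeword c = [10, 4, 3, 5, 4, 10] ∈ F_11^6.


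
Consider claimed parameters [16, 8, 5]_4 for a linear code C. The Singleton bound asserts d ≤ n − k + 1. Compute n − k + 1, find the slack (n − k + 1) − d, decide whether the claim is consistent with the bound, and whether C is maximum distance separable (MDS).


Singleton RHS = n − k + 1 = 9, slack = 4, bound satisfied, not MDS.

Singleton bound: d ≤ n − k + 1.
Here n = 16, k = 8, so n − k + 1 = 9.
Given d = 5, check d ≤ 9: YES.
Slack = (n − k + 1) − d = 4.
The code is NOT MDS (slack = 4 > 0).
Description: the claimed parameters are [16, 8, 5]_4; such a code would be non-MDS.


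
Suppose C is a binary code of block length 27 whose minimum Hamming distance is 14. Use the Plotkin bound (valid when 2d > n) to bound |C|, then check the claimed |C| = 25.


Plotkin bound M ≤ 28; given |C| = 25 ≤ bound (satisfied).

Check applicability: 2d = 28, n = 27.
2d − n = 1 > 0, so Plotkin applies.
Compute d/(2d−n) = 14/1 ≈ 14.0000.
⌊d/(2d−n)⌋ = 14.
Plotkin bound: M ≤ 2·14 = 28.
Given |C| = 25, check: satisfied.
This |C| is below the Plotkin bound.


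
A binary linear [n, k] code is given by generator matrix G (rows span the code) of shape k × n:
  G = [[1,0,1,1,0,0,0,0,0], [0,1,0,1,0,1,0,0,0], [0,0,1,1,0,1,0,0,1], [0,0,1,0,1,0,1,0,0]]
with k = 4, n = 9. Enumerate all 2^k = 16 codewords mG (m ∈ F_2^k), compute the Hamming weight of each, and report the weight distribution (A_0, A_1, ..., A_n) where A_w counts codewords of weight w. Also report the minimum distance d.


Weight distribution: A_0 = 1, A_3 = 5, A_4 = 5, A_5 = 2, A_6 = 2, A_7 = 1. Minimum distance d = 3.

Enumerate all 2^4 = 16 messages m ∈ F_2^4.
For each, compute codeword c = mG in F_2^9, then tally its weight.
  m = 0000 → c = 000000000, weight = 0.
  m = 1000 → c = 101100000, weight = 3.
  m = 0100 → c = 010101000, weight = 3.
  m = 1100 → c = 111001000, weight = 4.
  m = 0010 → c = 001101001, weight = 4.
  m = 1010 → c = 100001001, weight = 3.
  m = 0110 → c = 011000001, weight = 3.
  m = 1110 → c = 110100001, weight = 4.
  m = 0001 → c = 001010100, weight = 3.
  m = 1001 → c = 100110100, weight = 4.
  m = 0101 → c = 011111100, weight = 6.
  m = 1101 → c = 110011100, weight = 5.
  m = 0011 → c = 000111101, weight = 5.
  m = 1011 → c = 101011101, weight = 6.
  m = 0111 → c = 010010101, weight = 4.
  m = 1111 → c = 111110101, weight = 7.
Tally weights:
  weight 0: 1 codewords.
  weight 3: 5 codewords.
  weight 4: 5 codewords.
  weight 5: 2 codewords.
  weight 6: 2 codewords.
  weight 7: 1 codewords.
Minimum distance d = smallest w > 0 with A_w > 0 = 3.
Sanity: Σ A_w = 16 = 2^4 = 16 ✓.


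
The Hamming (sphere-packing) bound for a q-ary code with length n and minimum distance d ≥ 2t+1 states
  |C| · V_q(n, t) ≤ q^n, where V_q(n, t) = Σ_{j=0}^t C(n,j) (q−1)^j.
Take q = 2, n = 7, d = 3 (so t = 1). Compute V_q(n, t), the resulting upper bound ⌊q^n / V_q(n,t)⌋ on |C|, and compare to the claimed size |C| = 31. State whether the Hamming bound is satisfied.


V_q(n, t) = 8, q^n = 128, Hamming bound = 16, |C| = 31 > bound (violated).

Step 1: Compute V_q(n, t) = Σ_{j=0}^1 C(n, j) (q−1)^j.
  j = 0: C(7,0)·(1)^0 = 1·1 = 1.
  j = 1: C(7,1)·(1)^1 = 7·1 = 7.
  V_q(n, t) = 1 + 7 = 8.
Step 2: q^n = 2^7 = 128.
Step 3: Hamming bound ⌊q^n / V_q(n,t)⌋ = ⌊128/8⌋ = 16.
Step 4: Compare |C| = 31 to 16: violated.
The claimed |C| lies above the Hamming bound, so no 2-ary code of length 7 with d ≥ 3 can have 31 codewords.


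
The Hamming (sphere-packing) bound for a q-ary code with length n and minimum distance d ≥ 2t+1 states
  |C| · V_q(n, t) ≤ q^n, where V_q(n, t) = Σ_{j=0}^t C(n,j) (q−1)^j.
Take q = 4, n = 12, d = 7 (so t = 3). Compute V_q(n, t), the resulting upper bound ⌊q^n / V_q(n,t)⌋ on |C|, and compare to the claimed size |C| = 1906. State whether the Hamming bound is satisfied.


V_q(n, t) = 6571, q^n = 16777216, Hamming bound = 2553, |C| = 1906 ≤ bound (satisfied).

Step 1: Compute V_q(n, t) = Σ_{j=0}^3 C(n, j) (q−1)^j.
  j = 0: C(12,0)·(3)^0 = 1·1 = 1.
  j = 1: C(12,1)·(3)^1 = 12·3 = 36.
  j = 2: C(12,2)·(3)^2 = 66·9 = 594.
  j = 3: C(12,3)·(3)^3 = 220·27 = 5940.
  V_q(n, t) = 1 + 36 + 594 + 5940 = 6571.
Step 2: q^n = 4^12 = 16777216.
Step 3: Hamming bound ⌊q^n / V_q(n,t)⌋ = ⌊16777216/6571⌋ = 2553.
Step 4: Compare |C| = 1906 to 2553: satisfied.
The claimed |C| lies below the Hamming bound.


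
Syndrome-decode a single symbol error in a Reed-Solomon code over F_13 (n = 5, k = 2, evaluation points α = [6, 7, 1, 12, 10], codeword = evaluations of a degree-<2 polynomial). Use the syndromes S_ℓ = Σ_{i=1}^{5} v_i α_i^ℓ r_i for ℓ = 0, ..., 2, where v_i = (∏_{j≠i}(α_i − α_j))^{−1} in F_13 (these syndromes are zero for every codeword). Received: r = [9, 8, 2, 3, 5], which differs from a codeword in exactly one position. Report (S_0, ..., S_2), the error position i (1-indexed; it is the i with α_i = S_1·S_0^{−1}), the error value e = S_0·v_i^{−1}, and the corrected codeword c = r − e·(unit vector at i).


S = (11, 11, 11), error at position 3, error magnitude e = 1, c = [9, 8, 1, 3, 5].

Step 1: column multipliers v_i = (∏_{j≠i}(α_i − α_j))^{−1} mod 13.
  i = 1 (α = 6): (6−7)(6−1)(6−12)(6−10) = (−1)·5·(−6)·(−4) = −120 ≡ 10, so v_1 = 10^{−1} = 4 (mod 13).
  i = 2 (α = 7): (7−6)(7−1)(7−12)(7−10) = 1·6·(−5)·(−3) = 90 ≡ 12, so v_2 = 12^{−1} = 12 (mod 13).
  i = 3 (α = 1): (1−6)(1−7)(1−12)(1−10) = (−5)·(−6)·(−11)·(−9) = 2970 ≡ 6, so v_3 = 6^{−1} = 11 (mod 13).
  i = 4 (α = 12): (12−6)(12−7)(12−1)(12−10) = 6·5·11·2 = 660 ≡ 10, so v_4 = 10^{−1} = 4 (mod 13).
  i = 5 (α = 10): (10−6)(10−7)(10−1)(10−12) = 4·3·9·(−2) = −216 ≡ 5, so v_5 = 5^{−1} = 8 (mod 13).
  v = [4, 12, 11, 4, 8].
Step 2: syndromes of r = [9, 8, 2, 3, 5] (all sums mod 13).
  S_0 = Σ v_i r_i = 4·9 + 12·8 + 11·2 + 4·3 + 8·5 = 206 ≡ 11.
  S_1 = Σ v_i α_i r_i = 4·6·9 + 12·7·8 + 11·1·2 + 4·12·3 + 8·10·5 = 1454 ≡ 11.
  α_i^2 mod 13 = [10, 10, 1, 1, 9].
  S_2 = Σ v_i α_i^2 r_i = 4·10·9 + 12·10·8 + 11·1·2 + 4·1·3 + 8·9·5 = 1714 ≡ 11.
  S = (11, 11, 11) ≠ 0, so r is not a codeword (an error is present).
Step 3: locate the error. For a single error e at position i, S_ℓ = v_i·e·α_i^ℓ, so α_err = S_1/S_0.
  S_0^{−1} = 11^{−1} = 6 (mod 13), so α_err = 11·6 = 66 ≡ 1 = α_3. Error position i = 3.
  Consistency check: S_2/S_1 = 11·6 = 66 ≡ 1 = α_err ✓ (single-error assumption holds).
Step 4: error magnitude e = S_0/v_3 = S_0·∏_{j≠3}(α_3 − α_j) = 11·6 = 66 ≡ 1 (mod 13).
Step 5: correct position 3: c_3 = r_3 − e = 2 − 1 ≡ 1 (mod 13). Hence c = [9, 8, 1, 3, 5].
  Check: interpolating c through the α_i gives m(x) = 2 + 12·x (degree < 2) with m(α_i) = c_i for every i, so c is indeed a codeword.


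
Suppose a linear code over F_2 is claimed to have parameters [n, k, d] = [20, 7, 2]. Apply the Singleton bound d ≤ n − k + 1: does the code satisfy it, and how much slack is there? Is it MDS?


Singleton RHS = n − k + 1 = 14, slack = 12, bound satisfied, not MDS.

Singleton bound: d ≤ n − k + 1.
Here n = 20, k = 7, so n − k + 1 = 14.
Given d = 2, check d ≤ 14: YES.
Slack = (n − k + 1) − d = 12.
The code is NOT MDS (slack = 12 > 0).
Description: the claimed parameters are [20, 7, 2]_2; such a code would be non-MDS.


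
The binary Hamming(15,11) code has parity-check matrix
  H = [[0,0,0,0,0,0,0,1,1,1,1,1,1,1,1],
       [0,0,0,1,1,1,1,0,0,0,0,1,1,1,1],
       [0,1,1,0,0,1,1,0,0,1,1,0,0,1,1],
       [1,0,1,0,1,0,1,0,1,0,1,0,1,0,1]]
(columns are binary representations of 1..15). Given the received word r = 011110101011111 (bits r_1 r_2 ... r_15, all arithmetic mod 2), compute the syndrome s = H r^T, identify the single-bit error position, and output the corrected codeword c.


s = (0, 1, 0, 1)^T, error position = 5, corrected codeword c = 011100101011111

Compute s = H r^T mod 2 one row at a time:
  s_1 = 0 + 1 + 0 + 1 + 1 + 1 + 1 + 1 = 6 ≡ 0 (mod 2).
  s_2 = 1 + 1 + 0 + 1 + 1 + 1 + 1 + 1 = 7 ≡ 1 (mod 2).
  s_3 = 1 + 1 + 0 + 1 + 0 + 1 + 1 + 1 = 6 ≡ 0 (mod 2).
  s_4 = 0 + 1 + 1 + 1 + 1 + 1 + 1 + 1 = 7 ≡ 1 (mod 2).
s = (0, 1, 0, 1)^T — this equals column 5 of H (binary 0101), so error is at position 5.
Correct: flip bit 5 of r = 011110101011111 to get c = 011100101011111.


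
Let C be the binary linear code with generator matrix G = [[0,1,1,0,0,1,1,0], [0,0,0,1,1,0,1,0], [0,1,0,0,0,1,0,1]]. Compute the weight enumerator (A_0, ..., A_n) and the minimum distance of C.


Weight distribution: A_0 = 1, A_3 = 3, A_4 = 2, A_5 = 1, A_6 = 1. Minimum distance d = 3.

Enumerate all 2^3 = 8 messages m ∈ F_2^3.
For each, compute codeword c = mG in F_2^8, then tally its weight.
  m = 000 → c = 00000000, weight = 0.
  m = 100 → c = 01100110, weight = 4.
  m = 010 → c = 00011010, weight = 3.
  m = 110 → c = 01111100, weight = 5.
  m = 001 → c = 01000101, weight = 3.
  m = 101 → c = 00100011, weight = 3.
  m = 011 → c = 01011111, weight = 6.
  m = 111 → c = 00111001, weight = 4.
Tally weights:
  weight 0: 1 codewords.
  weight 3: 3 codewords.
  weight 4: 2 codewords.
  weight 5: 1 codewords.
  weight 6: 1 codewords.
Minimum distance d = smallest w > 0 with A_w > 0 = 3.
Sanity: Σ A_w = 8 = 2^3 = 8 ✓.


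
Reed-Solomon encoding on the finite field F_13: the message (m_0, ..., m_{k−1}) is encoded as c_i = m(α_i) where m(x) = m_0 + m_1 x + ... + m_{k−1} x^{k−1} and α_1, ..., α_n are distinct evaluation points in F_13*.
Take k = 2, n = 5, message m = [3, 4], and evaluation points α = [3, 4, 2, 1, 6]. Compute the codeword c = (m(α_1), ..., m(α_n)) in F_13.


c = [2, 6, 11, 7, 1]

Message polynomial: m(x) = 3 + 4·x (mod 13).
For each evaluation point α_i, compute m(α_i) mod 13:
  α_1 = 3: Horner steps 4 → 2, so m(3) = 2.
  α_2 = 4: Horner steps 4 → 6, so m(4) = 6.
  α_3 = 2: Horner steps 4 → 11, so m(2) = 11.
  α_4 = 1: Horner steps 4 → 7, so m(1) = 7.
  α_5 = 6: Horner steps 4 → 1, so m(6) = 1.
Codeword c = [2, 6, 11, 7, 1] ∈ F_13^5.


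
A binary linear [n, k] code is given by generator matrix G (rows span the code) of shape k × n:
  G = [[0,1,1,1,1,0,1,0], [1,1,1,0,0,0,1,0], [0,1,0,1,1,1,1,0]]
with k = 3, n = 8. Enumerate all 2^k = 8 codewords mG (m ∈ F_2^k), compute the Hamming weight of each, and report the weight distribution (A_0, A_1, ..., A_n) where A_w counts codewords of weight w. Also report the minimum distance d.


Weight distribution: A_0 = 1, A_2 = 1, A_3 = 1, A_4 = 2, A_5 = 3. Minimum distance d = 2.

Enumerate all 2^3 = 8 messages m ∈ F_2^3.
For each, compute codeword c = mG in F_2^8, then tally its weight.
  m = 000 → c = 00000000, weight = 0.
  m = 100 → c = 01111010, weight = 5.
  m = 010 → c = 11100010, weight = 4.
  m = 110 → c = 10011000, weight = 3.
  m = 001 → c = 01011110, weight = 5.
  m = 101 → c = 00100100, weight = 2.
  m = 011 → c = 10111100, weight = 5.
  m = 111 → c = 11000110, weight = 4.
Tally weights:
  weight 0: 1 codewords.
  weight 2: 1 codewords.
  weight 3: 1 codewords.
  weight 4: 2 codewords.
  weight 5: 3 codewords.
Minimum distance d = smallest w > 0 with A_w > 0 = 2.
Sanity: Σ A_w = 8 = 2^3 = 8 ✓.


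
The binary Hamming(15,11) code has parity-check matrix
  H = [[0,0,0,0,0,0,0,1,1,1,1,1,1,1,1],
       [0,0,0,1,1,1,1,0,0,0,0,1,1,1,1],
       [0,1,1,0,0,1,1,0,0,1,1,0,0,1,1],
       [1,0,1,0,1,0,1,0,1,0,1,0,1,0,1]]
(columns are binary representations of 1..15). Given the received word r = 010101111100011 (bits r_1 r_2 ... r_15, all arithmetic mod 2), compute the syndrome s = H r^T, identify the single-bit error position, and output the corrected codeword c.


s = (1, 1, 0, 1)^T, error position = 13, corrected codeword c = 010101111100111

Compute s = H r^T mod 2 one row at a time:
  s_1 = 1 + 1 + 1 + 0 + 0 + 0 + 1 + 1 = 5 ≡ 1 (mod 2).
  s_2 = 1 + 0 + 1 + 1 + 0 + 0 + 1 + 1 = 5 ≡ 1 (mod 2).
  s_3 = 1 + 0 + 1 + 1 + 1 + 0 + 1 + 1 = 6 ≡ 0 (mod 2).
  s_4 = 0 + 0 + 0 + 1 + 1 + 0 + 0 + 1 = 3 ≡ 1 (mod 2).
s = (1, 1, 0, 1)^T — this equals column 13 of H (binary 1101), so error is at position 13.
Correct: flip bit 13 of r = 010101111100011 to get c = 010101111100111.
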